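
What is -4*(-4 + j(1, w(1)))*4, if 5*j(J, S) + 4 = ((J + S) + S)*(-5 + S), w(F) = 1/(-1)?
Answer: 288/5 ≈ 57.600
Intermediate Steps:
w(F) = -1
j(J, S) = -⅘ + (-5 + S)*(J + 2*S)/5 (j(J, S) = -⅘ + (((J + S) + S)*(-5 + S))/5 = -⅘ + ((J + 2*S)*(-5 + S))/5 = -⅘ + ((-5 + S)*(J + 2*S))/5 = -⅘ + (-5 + S)*(J + 2*S)/5)
-4*(-4 + j(1, w(1)))*4 = -4*(-4 + (-⅘ - 1*1 - 2*(-1) + (⅖)*(-1)² + (⅕)*1*(-1)))*4 = -4*(-4 + (-⅘ - 1 + 2 + (⅖)*1 - ⅕))*4 = -4*(-4 + (-⅘ - 1 + 2 + ⅖ - ⅕))*4 = -4*(-4 + ⅖)*4 = -4*(-18/5)*4 = (72/5)*4 = 288/5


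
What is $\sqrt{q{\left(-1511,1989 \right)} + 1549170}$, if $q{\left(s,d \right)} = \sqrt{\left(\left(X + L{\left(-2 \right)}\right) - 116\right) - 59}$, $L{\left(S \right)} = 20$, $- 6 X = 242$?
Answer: $\frac{\sqrt{13942530 + 3 i \sqrt{1758}}}{3} \approx 1244.7 + 0.0056145 i$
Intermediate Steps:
$X = - \frac{121}{3}$ ($X = \left(- \frac{1}{6}\right) 242 = - \frac{121}{3} \approx -40.333$)
$q{\left(s,d \right)} = \frac{i \sqrt{1758}}{3}$ ($q{\left(s,d \right)} = \sqrt{\left(\left(- \frac{121}{3} + 20\right) - 116\right) - 59} = \sqrt{\left(- \frac{61}{3} - 116\right) - 59} = \sqrt{- \frac{409}{3} - 59} = \sqrt{- \frac{586}{3}} = \frac{i \sqrt{1758}}{3}$)
$\sqrt{q{\left(-1511,1989 \right)} + 1549170} = \sqrt{\frac{i \sqrt{1758}}{3} + 1549170} = \sqrt{1549170 + \frac{i \sqrt{1758}}{3}}$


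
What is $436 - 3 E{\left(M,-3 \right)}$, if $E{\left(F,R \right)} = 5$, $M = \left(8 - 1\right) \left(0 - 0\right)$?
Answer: $421$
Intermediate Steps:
$M = 0$ ($M = 7 \left(0 + 0\right) = 7 \cdot 0 = 0$)
$436 - 3 E{\left(M,-3 \right)} = 436 - 15 = 421$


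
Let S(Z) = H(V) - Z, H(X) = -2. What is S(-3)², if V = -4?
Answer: 1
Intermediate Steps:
S(Z) = -2 - Z
S(-3)² = (-2 - 1*(-3))² = (-2 + 3)² = 1² = 1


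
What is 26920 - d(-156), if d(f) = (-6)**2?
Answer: 26884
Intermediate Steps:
d(f) = 36
26920 - d(-156) = 26920 - 1*36 = 26920 - 36 = 26884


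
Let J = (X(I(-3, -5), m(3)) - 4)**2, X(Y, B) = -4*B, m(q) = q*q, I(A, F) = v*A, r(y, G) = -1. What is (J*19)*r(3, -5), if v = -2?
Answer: -30400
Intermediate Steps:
I(A, F) = -2*A
m(q) = q**2
J = 1600 (J = (-4*3**2 - 4)**2 = (-4*9 - 4)**2 = (-36 - 4)**2 = (-40)**2 = 1600)
(J*19)*r(3, -5) = (1600*19)*(-1) = 30400*(-1) = -30400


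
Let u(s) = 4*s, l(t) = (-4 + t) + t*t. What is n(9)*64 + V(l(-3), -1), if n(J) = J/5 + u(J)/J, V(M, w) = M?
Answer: 1866/5 ≈ 373.20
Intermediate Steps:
l(t) = -4 + t + t² (l(t) = (-4 + t) + t² = -4 + t + t²)
n(J) = 4 + J/5 (n(J) = J/5 + (4*J)/J = J*(⅕) + 4 = J/5 + 4 = 4 + J/5)
n(9)*64 + V(l(-3), -1) = (4 + (⅕)*9)*64 + (-4 - 3 + (-3)²) = (4 + 9/5)*64 + (-4 - 3 + 9) = (29/5)*64 + 2 = 1856/5 + 2 = 1866/5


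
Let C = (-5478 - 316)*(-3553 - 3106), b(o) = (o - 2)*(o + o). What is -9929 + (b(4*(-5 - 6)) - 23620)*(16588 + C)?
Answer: -755456388977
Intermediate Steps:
b(o) = 2*o*(-2 + o) (b(o) = (-2 + o)*(2*o) = 2*o*(-2 + o))
C = 38582246 (C = -5794*(-6659) = 38582246)
-9929 + (b(4*(-5 - 6)) - 23620)*(16588 + C) = -9929 + (2*(4*(-5 - 6))*(-2 + 4*(-5 - 6)) - 23620)*(16588 + 38582246) = -9929 + (2*(4*(-11))*(-2 + 4*(-11)) - 23620)*38598834 = -9929 + (2*(-44)*(-2 - 44) - 23620)*38598834 = -9929 + (2*(-44)*(-46) - 23620)*38598834 = -9929 + (4048 - 23620)*38598834 = -9929 - 19572*38598834 = -9929 - 755456379048 = -755456388977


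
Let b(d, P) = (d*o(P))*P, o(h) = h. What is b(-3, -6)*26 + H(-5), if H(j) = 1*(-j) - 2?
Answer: -2805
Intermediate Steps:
H(j) = -2 - j (H(j) = -j - 2 = -2 - j)
b(d, P) = d*P² (b(d, P) = (d*P)*P = (P*d)*P = d*P²)
b(-3, -6)*26 + H(-5) = -3*(-6)²*26 + (-2 - 1*(-5)) = -3*36*26 + (-2 + 5) = -108*26 + 3 = -2808 + 3 = -2805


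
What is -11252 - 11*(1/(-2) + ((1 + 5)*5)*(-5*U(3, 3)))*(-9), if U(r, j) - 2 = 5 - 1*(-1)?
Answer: -260203/2 ≈ -1.3010e+5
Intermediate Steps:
U(r, j) = 8 (U(r, j) = 2 + (5 - 1*(-1)) = 2 + (5 + 1) = 2 + 6 = 8)
-11252 - 11*(1/(-2) + ((1 + 5)*5)*(-5*U(3, 3)))*(-9) = -11252 - 11*(1/(-2) + ((1 + 5)*5)*(-5*8))*(-9) = -11252 - 11*(1*(-½) + (6*5)*(-40))*(-9) = -11252 - 11*(-½ + 30*(-40))*(-9) = -11252 - 11*(-½ - 1200)*(-9) = -11252 - 11*(-2401/2)*(-9) = -11252 - (-26411)*(-9)/2 = -11252 - 1*237699/2 = -11252 - 237699/2 = -260203/2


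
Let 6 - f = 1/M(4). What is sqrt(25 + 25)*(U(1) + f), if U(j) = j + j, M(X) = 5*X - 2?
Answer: 715*sqrt(2)/18 ≈ 56.176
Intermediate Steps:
M(X) = -2 + 5*X
f = 107/18 (f = 6 - 1/(-2 + 5*4) = 6 - 1/(-2 + 20) = 6 - 1/18 = 107/18 ≈ 5.9444)
U(j) = 2*j
sqrt(25 + 25)*(U(1) + f) = sqrt(25 + 25)*(2*1 + 107/18) = sqrt(50)*(2 + 107/18) = (5*sqrt(2))*(143/18) = 715*sqrt(2)/18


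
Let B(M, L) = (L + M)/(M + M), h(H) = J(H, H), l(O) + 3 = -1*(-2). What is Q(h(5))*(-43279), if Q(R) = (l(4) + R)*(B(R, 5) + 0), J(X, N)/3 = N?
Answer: -1211812/3 ≈ -4.0394e+5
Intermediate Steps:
J(X, N) = 3*N
l(O) = -1 (l(O) = -3 - 1*(-2) = -3 + 2 = -1)
h(H) = 3*H
B(M, L) = (L + M)/(2*M) (B(M, L) = (L + M)/((2*M)) = (L + M)*(1/(2*M)) = (L + M)/(2*M))
Q(R) = (-1 + R)*(5 + R)/(2*R) (Q(R) = (-1 + R)*((5 + R)/(2*R) + 0) = (-1 + R)*((5 + R)/(2*R)) = (-1 + R)*(5 + R)/(2*R))
Q(h(5))*(-43279) = ((-1 + 3*5)*(5 + 3*5)/(2*((3*5))))*(-43279) = ((½)*(-1 + 15)*(5 + 15)/15)*(-43279) = ((½)*(1/15)*14*20)*(-43279) = (28/3)*(-43279) = -1211812/3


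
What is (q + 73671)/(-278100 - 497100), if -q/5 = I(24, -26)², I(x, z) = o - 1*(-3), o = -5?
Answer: -73651/775200 ≈ -0.095009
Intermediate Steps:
I(x, z) = -2 (I(x, z) = -5 - 1*(-3) = -5 + 3 = -2)
q = -20 (q = -5*(-2)² = -5*4 = -20)
(q + 73671)/(-278100 - 497100) = (-20 + 73671)/(-278100 - 497100) = 73651/(-775200) = 73651*(-1/775200) = -73651/775200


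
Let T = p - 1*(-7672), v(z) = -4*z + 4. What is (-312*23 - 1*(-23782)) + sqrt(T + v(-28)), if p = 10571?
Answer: 16606 + sqrt(18359) ≈ 16742.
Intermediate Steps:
v(z) = 4 - 4*z
T = 18243 (T = 10571 - 1*(-7672) = 10571 + 7672 = 18243)
(-312*23 - 1*(-23782)) + sqrt(T + v(-28)) = (-312*23 - 1*(-23782)) + sqrt(18243 + (4 - 4*(-28))) = (-7176 + 23782) + sqrt(18243 + (4 + 112)) = 16606 + sqrt(18243 + 116) = 16606 + sqrt(18359)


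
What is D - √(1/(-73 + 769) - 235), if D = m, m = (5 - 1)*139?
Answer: 556 - I*√28459266/348 ≈ 556.0 - 15.33*I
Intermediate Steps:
m = 556 (m = 4*139 = 556)
D = 556
D - √(1/(-73 + 769) - 235) = 556 - √(1/(-73 + 769) - 235) = 556 - √(1/696 - 235) = 556 - √(-163559/696) = 556 - I*√28459266/348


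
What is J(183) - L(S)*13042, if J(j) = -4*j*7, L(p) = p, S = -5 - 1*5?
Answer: 125296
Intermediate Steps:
S = -10 (S = -5 - 5 = -10)
J(j) = -28*j
J(183) - L(S)*13042 = -28*183 - (-10)*13042 = -5124 - 1*(-130420) = -5124 + 130420 = 125296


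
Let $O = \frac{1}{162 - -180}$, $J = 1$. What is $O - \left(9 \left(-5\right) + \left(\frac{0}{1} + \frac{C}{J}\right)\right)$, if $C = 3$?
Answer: $\frac{14365}{342} \approx 42.003$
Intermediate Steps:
$O = \frac{1}{342}$ ($O = \frac{1}{162 + 180} = \frac{1}{342} \approx 0.002924$)
$O - \left(9 \left(-5\right) + \left(\frac{0}{1} + \frac{C}{J}\right)\right) = \frac{1}{342} - \left(9 \left(-5\right) + \left(\frac{0}{1} + \frac{3}{1}\right)\right) = \frac{1}{342} - \left(-45 + \left(0 \cdot 1 + 3 \cdot 1\right)\right) = \frac{1}{342} - \left(-45 + \left(0 + 3\right)\right) = \frac{1}{342} - \left(-45 + 3\right) = \frac{1}{342} - -42 = \frac{1}{342} + 42 = \frac{14365}{342}$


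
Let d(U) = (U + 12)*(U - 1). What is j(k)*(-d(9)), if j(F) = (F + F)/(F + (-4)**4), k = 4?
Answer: -336/65 ≈ -5.1692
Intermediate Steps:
d(U) = (-1 + U)*(12 + U) (d(U) = (12 + U)*(-1 + U) = (-1 + U)*(12 + U))
j(F) = 2*F/(256 + F) (j(F) = (2*F)/(F + 256) = (2*F)/(256 + F) = 2*F/(256 + F))
j(k)*(-d(9)) = (2*4/(256 + 4))*(-(-12 + 9**2 + 11*9)) = (2*4/260)*(-(-12 + 81 + 99)) = (2*4*(1/260))*(-1*168) = (2/65)*(-168) = -336/65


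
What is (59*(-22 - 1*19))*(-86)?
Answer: 208034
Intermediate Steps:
(59*(-22 - 1*19))*(-86) = (59*(-22 - 19))*(-86) = (59*(-41))*(-86) = -2419*(-86) = 208034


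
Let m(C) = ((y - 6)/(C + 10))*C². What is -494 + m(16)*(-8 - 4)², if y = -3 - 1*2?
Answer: -209174/13 ≈ -16090.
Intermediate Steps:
y = -5 (y = -3 - 2 = -5)
m(C) = -11*C²/(10 + C) (m(C) = ((-5 - 6)/(C + 10))*C² = (-11/(10 + C))*C² = -11*C²/(10 + C))
-494 + m(16)*(-8 - 4)² = -494 + (-11*16²/(10 + 16))*(-8 - 4)² = -494 - 11*256/26*(-12)² = -494 - 11*256*1/26*144 = -494 - 1408/13*144 = -494 - 202752/13 = -209174/13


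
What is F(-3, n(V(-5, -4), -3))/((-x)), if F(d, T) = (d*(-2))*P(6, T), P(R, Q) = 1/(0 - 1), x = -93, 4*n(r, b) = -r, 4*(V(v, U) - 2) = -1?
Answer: -2/31 ≈ -0.064516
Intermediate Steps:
V(v, U) = 7/4 (V(v, U) = 2 + (1/4)*(-1) = 2 - 1/4 = 7/4)
n(r, b) = -r/4 (n(r, b) = (-r)/4 = -r/4)
P(R, Q) = -1 (P(R, Q) = 1/(-1) = -1)
F(d, T) = 2*d (F(d, T) = (d*(-2))*(-1) = -2*d*(-1) = 2*d)
F(-3, n(V(-5, -4), -3))/((-x)) = (2*(-3))/((-1*(-93))) = -6/93 = (1/93)*(-6) = -2/31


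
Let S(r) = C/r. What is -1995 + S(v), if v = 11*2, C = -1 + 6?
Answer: -43885/22 ≈ -1994.8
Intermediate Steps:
C = 5
v = 22
S(r) = 5/r
-1995 + S(v) = -1995 + 5/22 = -43885/22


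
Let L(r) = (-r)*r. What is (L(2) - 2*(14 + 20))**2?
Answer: 5184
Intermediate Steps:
L(r) = -r**2
(L(2) - 2*(14 + 20))**2 = (-1*2**2 - 2*(14 + 20))**2 = (-1*4 - 2*34)**2 = (-4 - 68)**2 = (-72)**2 = 5184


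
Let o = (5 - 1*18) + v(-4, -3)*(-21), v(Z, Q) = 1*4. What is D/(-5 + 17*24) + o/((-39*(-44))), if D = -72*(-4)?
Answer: 2693/4092 ≈ 0.65811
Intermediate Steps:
v(Z, Q) = 4
o = -97 (o = (5 - 1*18) + 4*(-21) = (5 - 18) - 84 = -13 - 84 = -97)
D = 288
D/(-5 + 17*24) + o/((-39*(-44))) = 288/(-5 + 17*24) - 97/((-39*(-44))) = 288/(-5 + 408) - 97/1716 = 288/403 - 97*1/1716 = 288*(1/403) - 97/1716 = 288/403 - 97/1716 = 2693/4092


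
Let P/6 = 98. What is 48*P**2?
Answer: 16595712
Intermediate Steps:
P = 588 (P = 6*98 = 588)
48*P**2 = 48*588**2 = 48*345744 = 16595712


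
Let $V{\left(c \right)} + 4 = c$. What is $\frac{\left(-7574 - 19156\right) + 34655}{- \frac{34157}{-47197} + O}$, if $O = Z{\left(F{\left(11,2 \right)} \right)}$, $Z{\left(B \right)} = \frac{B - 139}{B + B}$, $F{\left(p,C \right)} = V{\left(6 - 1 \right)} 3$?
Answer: $- \frac{44884347}{124277} \approx -361.16$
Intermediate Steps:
$V{\left(c \right)} = -4 + c$
$F{\left(p,C \right)} = 3$ ($F{\left(p,C \right)} = \left(-4 + \left(6 - 1\right)\right) 3 = \left(-4 + 5\right) 3 = 1 \cdot 3 = 3$)
$Z{\left(B \right)} = \frac{-139 + B}{2 B}$
$O = - \frac{68}{3}$ ($O = \frac{-139 + 3}{2 \cdot 3} = \frac{1}{2} \cdot \frac{1}{3} \left(-136\right) = - \frac{68}{3} \approx -22.667$)
$\frac{\left(-7574 - 19156\right) + 34655}{- \frac{34157}{-47197} + O} = \frac{\left(-7574 - 19156\right) + 34655}{- \frac{34157}{-47197} - \frac{68}{3}} = \frac{\left(-7574 - 19156\right) + 34655}{\left(-34157\right) \left(- \frac{1}{47197}\right) - \frac{68}{3}} = \frac{-26730 + 34655}{\frac{34157}{47197} - \frac{68}{3}} = \frac{7925}{- \frac{3106925}{141591}} = 7925 \left(- \frac{141591}{3106925}\right) = - \frac{44884347}{124277}$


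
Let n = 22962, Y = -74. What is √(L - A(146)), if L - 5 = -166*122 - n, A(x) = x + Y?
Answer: 3*I*√4809 ≈ 208.04*I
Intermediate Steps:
A(x) = -74 + x (A(x) = x - 74 = -74 + x)
L = -43209 (L = 5 + (-166*122 - 1*22962) = 5 + (-20252 - 22962) = 5 - 43214 = -43209)
√(L - A(146)) = √(-43209 - (-74 + 146)) = √(-43209 - 1*72) = √(-43209 - 72) = √(-43281) = 3*I*√4809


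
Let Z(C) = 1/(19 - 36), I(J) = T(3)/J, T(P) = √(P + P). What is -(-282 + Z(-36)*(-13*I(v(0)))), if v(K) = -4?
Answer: 282 + 13*√6/68 ≈ 282.47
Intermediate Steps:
T(P) = √2*√P (T(P) = √(2*P) = √2*√P)
I(J) = √6/J (I(J) = (√2*√3)/J = √6/J)
Z(C) = -1/17 (Z(C) = 1/(-17) = -1/17)
-(-282 + Z(-36)*(-13*I(v(0)))) = -(-282 - (-13)*√6/(-4)/17) = -(-282 - (-13)*√6*(-¼)/17) = -(-282 - (-13)*(-√6/4)/17) = -(-282 - 13*√6/68) = 282 + 13*√6/68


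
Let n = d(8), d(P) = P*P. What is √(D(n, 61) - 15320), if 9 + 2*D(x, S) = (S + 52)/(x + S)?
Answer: 3*I*√1064170/25 ≈ 123.79*I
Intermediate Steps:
d(P) = P²
n = 64 (n = 8² = 64)
D(x, S) = -9/2 + (52 + S)/(2*(S + x)) (D(x, S) = -9/2 + ((S + 52)/(x + S))/2 = -9/2 + ((52 + S)/(S + x))/2 = -9/2 + (52 + S)/(2*(S + x)))
√(D(n, 61) - 15320) = √((26 - 4*61 - 9/2*64)/(61 + 64) - 15320) = √((26 - 244 - 288)/125 - 15320) = √((1/125)*(-506) - 15320) = √(-506/125 - 15320) = √(-1915506/125) = 3*I*√1064170/25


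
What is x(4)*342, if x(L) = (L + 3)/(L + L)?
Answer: 1197/4 ≈ 299.25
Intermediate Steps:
x(L) = (3 + L)/(2*L) (x(L) = (3 + L)/((2*L)) = (3 + L)*(1/(2*L)) = (3 + L)/(2*L))
x(4)*342 = ((½)*(3 + 4)/4)*342 = ((½)*(¼)*7)*342 = (7/8)*342 = 1197/4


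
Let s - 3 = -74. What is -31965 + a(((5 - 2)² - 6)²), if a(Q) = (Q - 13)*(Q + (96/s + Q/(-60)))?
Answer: -11358222/355 ≈ -31995.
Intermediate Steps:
s = -71 (s = 3 - 74 = -71)
a(Q) = (-13 + Q)*(-96/71 + 59*Q/60) (a(Q) = (Q - 13)*(Q + (96/(-71) + Q/(-60))) = (-13 + Q)*(Q + (96*(-1/71) + Q*(-1/60))) = (-13 + Q)*(Q + (-96/71 - Q/60)) = (-13 + Q)*(-96/71 + 59*Q/60))
-31965 + a(((5 - 2)² - 6)²) = -31965 + (1248/71 - 60217*((5 - 2)² - 6)²/4260 + 59*(((5 - 2)² - 6)²)²/60) = -31965 + (1248/71 - 60217*(3² - 6)²/4260 + 59*((3² - 6)²)²/60) = -31965 + (1248/71 - 60217*(9 - 6)²/4260 + 59*((9 - 6)²)²/60) = -31965 + (1248/71 - 60217/4260*3² + 59*(3²)²/60) = -31965 + (1248/71 - 60217/4260*9 + (59/60)*9²) = -31965 + (1248/71 - 180651/1420 + (59/60)*81) = -31965 + (1248/71 - 180651/1420 + 1593/20) = -31965 - 10647/355 = -11358222/355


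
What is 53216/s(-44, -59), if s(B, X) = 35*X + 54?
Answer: -53216/2011 ≈ -26.462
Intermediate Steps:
s(B, X) = 54 + 35*X
53216/s(-44, -59) = 53216/(54 + 35*(-59)) = 53216/(54 - 2065) = 53216/(-2011) = 53216*(-1/2011) = -53216/2011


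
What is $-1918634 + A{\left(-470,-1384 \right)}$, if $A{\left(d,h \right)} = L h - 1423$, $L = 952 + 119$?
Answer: $-3402321$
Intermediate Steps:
$L = 1071$
$A{\left(d,h \right)} = -1423 + 1071 h$ ($A{\left(d,h \right)} = 1071 h - 1423 = -1423 + 1071 h$)
$-1918634 + A{\left(-470,-1384 \right)} = -1918634 + \left(-1423 + 1071 \left(-1384\right)\right) = -1918634 - 1483687 = -3402321$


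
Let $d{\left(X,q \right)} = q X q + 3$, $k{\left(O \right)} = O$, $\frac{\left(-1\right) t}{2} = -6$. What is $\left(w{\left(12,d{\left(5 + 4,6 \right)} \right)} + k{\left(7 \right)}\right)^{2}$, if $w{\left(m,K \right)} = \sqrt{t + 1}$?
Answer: $\left(7 + \sqrt{13}\right)^{2} \approx 112.48$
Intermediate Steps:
$t = 12$ ($t = \left(-2\right) \left(-6\right) = 12$)
$d{\left(X,q \right)} = 3 + X q^{2}$ ($d{\left(X,q \right)} = X q q + 3 = X q^{2} + 3 = 3 + X q^{2}$)
$w{\left(m,K \right)} = \sqrt{13}$ ($w{\left(m,K \right)} = \sqrt{12 + 1} = \sqrt{13}$)
$\left(w{\left(12,d{\left(5 + 4,6 \right)} \right)} + k{\left(7 \right)}\right)^{2} = \left(\sqrt{13} + 7\right)^{2} = \left(7 + \sqrt{13}\right)^{2}$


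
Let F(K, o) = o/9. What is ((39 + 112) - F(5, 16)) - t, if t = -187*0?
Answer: 1343/9 ≈ 149.22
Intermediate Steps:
F(K, o) = o/9 (F(K, o) = o*(1/9) = o/9)
t = 0
((39 + 112) - F(5, 16)) - t = ((39 + 112) - 16/9) - 1*0 = (151 - 1*16/9) + 0 = (151 - 16/9) + 0 = 1343/9 + 0 = 1343/9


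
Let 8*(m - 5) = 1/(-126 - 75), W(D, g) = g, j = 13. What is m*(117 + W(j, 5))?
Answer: 490379/804 ≈ 609.92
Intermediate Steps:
m = 8039/1608 (m = 5 + 1/(8*(-126 - 75)) = 5 + (1/8)/(-201) = 5 + (1/8)*(-1/201) = 5 - 1/1608 = 8039/1608 ≈ 4.9994)
m*(117 + W(j, 5)) = 8039*(117 + 5)/1608 = (8039/1608)*122 = 490379/804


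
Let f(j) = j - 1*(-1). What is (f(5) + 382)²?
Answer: 150544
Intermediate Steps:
f(j) = 1 + j (f(j) = j + 1 = 1 + j)
(f(5) + 382)² = ((1 + 5) + 382)² = (6 + 382)² = 388² = 150544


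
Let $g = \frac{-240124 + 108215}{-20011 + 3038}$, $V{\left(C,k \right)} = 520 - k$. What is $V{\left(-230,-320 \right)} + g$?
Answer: $\frac{14389229}{16973} \approx 847.77$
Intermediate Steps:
$g = \frac{131909}{16973}$ ($g = - \frac{131909}{-16973} = \left(-131909\right) \left(- \frac{1}{16973}\right) = \frac{131909}{16973} \approx 7.7717$)
$V{\left(-230,-320 \right)} + g = \left(520 - -320\right) + \frac{131909}{16973} = \left(520 + 320\right) + \frac{131909}{16973} = 840 + \frac{131909}{16973} = \frac{14389229}{16973}$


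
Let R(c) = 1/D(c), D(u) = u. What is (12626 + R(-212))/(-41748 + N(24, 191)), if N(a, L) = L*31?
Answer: -2676711/7595324 ≈ -0.35242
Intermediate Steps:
N(a, L) = 31*L
R(c) = 1/c
(12626 + R(-212))/(-41748 + N(24, 191)) = (12626 + 1/(-212))/(-41748 + 31*191) = (12626 - 1/212)/(-41748 + 5921) = (2676711/212)/(-35827) = (2676711/212)*(-1/35827) = -2676711/7595324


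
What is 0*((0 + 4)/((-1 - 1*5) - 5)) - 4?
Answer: -4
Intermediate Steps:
0*((0 + 4)/((-1 - 1*5) - 5)) - 4 = 0*(4/((-1 - 5) - 5)) - 4 = 0*(4/(-6 - 5)) - 4 = 0*(4/(-11)) - 4 = 0*(4*(-1/11)) - 4 = 0*(-4/11) - 4 = 0 - 4 = -4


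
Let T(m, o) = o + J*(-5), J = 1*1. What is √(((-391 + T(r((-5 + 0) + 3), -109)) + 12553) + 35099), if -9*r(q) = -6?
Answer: √47147 ≈ 217.13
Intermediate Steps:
J = 1
r(q) = ⅔ (r(q) = -⅑*(-6) = ⅔)
T(m, o) = -5 + o (T(m, o) = o + 1*(-5) = o - 5 = -5 + o)
√(((-391 + T(r((-5 + 0) + 3), -109)) + 12553) + 35099) = √(((-391 + (-5 - 109)) + 12553) + 35099) = √(((-391 - 114) + 12553) + 35099) = √((-505 + 12553) + 35099) = √(12048 + 35099) = √47147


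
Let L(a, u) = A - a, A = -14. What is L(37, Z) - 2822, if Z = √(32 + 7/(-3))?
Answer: -2873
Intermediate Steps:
Z = √267/3 (Z = √(32 + 7*(-⅓)) = √(32 - 7/3) = √(89/3) = √267/3 ≈ 5.4467)
L(a, u) = -14 - a
L(37, Z) - 2822 = (-14 - 1*37) - 2822 = (-14 - 37) - 2822 = -51 - 2822 = -2873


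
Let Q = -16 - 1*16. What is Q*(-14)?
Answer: 448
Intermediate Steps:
Q = -32 (Q = -16 - 16 = -32)
Q*(-14) = -32*(-14) = 448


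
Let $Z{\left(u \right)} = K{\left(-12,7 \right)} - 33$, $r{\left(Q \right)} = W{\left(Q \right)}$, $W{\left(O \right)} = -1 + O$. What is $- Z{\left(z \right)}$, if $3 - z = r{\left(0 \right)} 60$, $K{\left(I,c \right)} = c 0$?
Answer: $33$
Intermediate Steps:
$r{\left(Q \right)} = -1 + Q$
$K{\left(I,c \right)} = 0$
$z = 63$ ($z = 3 - \left(-1 + 0\right) 60 = 3 - \left(-1\right) 60 = 3 - -60 = 3 + 60 = 63$)
$Z{\left(u \right)} = -33$ ($Z{\left(u \right)} = 0 - 33 = -33$)
$- Z{\left(z \right)} = \left(-1\right) \left(-33\right) = 33$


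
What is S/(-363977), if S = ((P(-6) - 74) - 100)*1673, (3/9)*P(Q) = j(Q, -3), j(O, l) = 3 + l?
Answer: 291102/363977 ≈ 0.79978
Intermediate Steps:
P(Q) = 0 (P(Q) = 3*(3 - 3) = 3*0 = 0)
S = -291102 (S = ((0 - 74) - 100)*1673 = (-74 - 100)*1673 = -174*1673 = -291102)
S/(-363977) = -291102/(-363977) = -291102*(-1/363977) = 291102/363977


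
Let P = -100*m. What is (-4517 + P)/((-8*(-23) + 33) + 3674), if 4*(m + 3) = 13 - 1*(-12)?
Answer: -1614/1297 ≈ -1.2444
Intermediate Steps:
m = 13/4 (m = -3 + (13 - 1*(-12))/4 = -3 + (13 + 12)/4 = -3 + (¼)*25 = -3 + 25/4 = 13/4 ≈ 3.2500)
P = -325 (P = -100*13/4 = -325)
(-4517 + P)/((-8*(-23) + 33) + 3674) = (-4517 - 325)/((-8*(-23) + 33) + 3674) = -4842/((184 + 33) + 3674) = -4842/(217 + 3674) = -4842/3891 = -4842*1/3891 = -1614/1297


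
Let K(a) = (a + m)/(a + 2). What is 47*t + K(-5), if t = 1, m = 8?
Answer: 46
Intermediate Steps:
K(a) = (8 + a)/(2 + a) (K(a) = (a + 8)/(a + 2) = (8 + a)/(2 + a))
47*t + K(-5) = 47*1 + (8 - 5)/(2 - 5) = 47 + 3/(-3) = 47 - 1/3*3 = 47 - 1 = 46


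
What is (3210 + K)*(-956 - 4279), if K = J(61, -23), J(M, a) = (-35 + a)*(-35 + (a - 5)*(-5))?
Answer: 15076800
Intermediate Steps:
J(M, a) = (-35 + a)*(-10 - 5*a) (J(M, a) = (-35 + a)*(-35 + (-5 + a)*(-5)) = (-35 + a)*(-35 + (25 - 5*a)) = (-35 + a)*(-10 - 5*a))
K = -6090 (K = 350 - 5*(-23)² + 165*(-23) = 350 - 5*529 - 3795 = 350 - 2645 - 3795 = -6090)
(3210 + K)*(-956 - 4279) = (3210 - 6090)*(-956 - 4279) = -2880*(-5235) = 15076800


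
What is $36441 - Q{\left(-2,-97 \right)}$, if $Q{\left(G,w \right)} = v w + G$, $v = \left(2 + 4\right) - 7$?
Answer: $36346$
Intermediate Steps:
$v = -1$ ($v = 6 - 7 = -1$)
$Q{\left(G,w \right)} = G - w$ ($Q{\left(G,w \right)} = - w + G = G - w$)
$36441 - Q{\left(-2,-97 \right)} = 36441 - \left(-2 - -97\right) = 36441 - \left(-2 + 97\right) = 36441 - 95 = 36346$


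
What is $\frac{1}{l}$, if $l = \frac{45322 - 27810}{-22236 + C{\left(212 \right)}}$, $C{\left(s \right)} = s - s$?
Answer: $- \frac{5559}{4378} \approx -1.2698$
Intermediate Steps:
$C{\left(s \right)} = 0$
$l = - \frac{4378}{5559}$ ($l = \frac{45322 - 27810}{-22236 + 0} = \frac{17512}{-22236} = 17512 \left(- \frac{1}{22236}\right) = - \frac{4378}{5559} \approx -0.78755$)
$\frac{1}{l} = \frac{1}{- \frac{4378}{5559}} = - \frac{5559}{4378}$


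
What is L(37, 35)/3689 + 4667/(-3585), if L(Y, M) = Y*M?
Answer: -1796284/1889295 ≈ -0.95077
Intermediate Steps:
L(Y, M) = M*Y
L(37, 35)/3689 + 4667/(-3585) = (35*37)/3689 + 4667/(-3585) = 1295*(1/3689) + 4667*(-1/3585) = 185/527 - 4667/3585 = -1796284/1889295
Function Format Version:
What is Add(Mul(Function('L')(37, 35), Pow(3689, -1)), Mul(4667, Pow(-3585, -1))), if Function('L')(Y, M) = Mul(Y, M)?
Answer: Rational(-1796284, 1889295) ≈ -0.95077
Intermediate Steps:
Function('L')(Y, M) = Mul(M, Y)
Add(Mul(Function('L')(37, 35), Pow(3689, -1)), Mul(4667, Pow(-3585, -1))) = Add(Mul(Mul(35, 37), Pow(3689, -1)), Mul(4667, Pow(-3585, -1))) = Add(Mul(1295, Rational(1, 3689)), Mul(4667, Rational(-1, 3585))) = Add(Rational(185, 527), Rational(-4667, 3585)) = Rational(-1796284, 1889295)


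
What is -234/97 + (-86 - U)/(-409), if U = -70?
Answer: -94154/39673 ≈ -2.3733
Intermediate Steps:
-234/97 + (-86 - U)/(-409) = -234/97 + (-86 - 1*(-70))/(-409) = -234*1/97 + (-86 + 70)*(-1/409) = -234/97 - 16*(-1/409) = -234/97 + 16/409 = -94154/39673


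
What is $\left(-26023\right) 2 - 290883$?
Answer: $-342929$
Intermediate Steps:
$\left(-26023\right) 2 - 290883 = -52046 - 290883 = -342929$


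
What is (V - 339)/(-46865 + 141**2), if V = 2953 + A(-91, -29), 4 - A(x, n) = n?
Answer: -2647/26984 ≈ -0.098095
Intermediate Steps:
A(x, n) = 4 - n
V = 2986 (V = 2953 + (4 - 1*(-29)) = 2953 + (4 + 29) = 2953 + 33 = 2986)
(V - 339)/(-46865 + 141**2) = (2986 - 339)/(-46865 + 141**2) = 2647/(-46865 + 19881) = 2647/(-26984) = 2647*(-1/26984) = -2647/26984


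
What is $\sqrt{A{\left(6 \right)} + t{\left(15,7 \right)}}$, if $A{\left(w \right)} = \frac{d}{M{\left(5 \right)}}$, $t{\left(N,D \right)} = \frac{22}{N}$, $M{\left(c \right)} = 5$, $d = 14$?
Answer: $\frac{8 \sqrt{15}}{15} \approx 2.0656$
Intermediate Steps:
$A{\left(w \right)} = \frac{14}{5}$
$\sqrt{A{\left(6 \right)} + t{\left(15,7 \right)}} = \sqrt{\frac{14}{5} + \frac{22}{15}} = \sqrt{\frac{64}{15}} = \frac{8 \sqrt{15}}{15}$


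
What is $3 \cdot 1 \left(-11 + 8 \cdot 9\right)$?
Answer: $183$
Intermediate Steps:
$3 \cdot 1 \left(-11 + 8 \cdot 9\right) = 3 \left(-11 + 72\right) = 3 \cdot 61 = 183$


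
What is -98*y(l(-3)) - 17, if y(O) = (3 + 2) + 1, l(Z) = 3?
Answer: -605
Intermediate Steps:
y(O) = 6 (y(O) = 5 + 1 = 6)
-98*y(l(-3)) - 17 = -98*6 - 17 = -588 - 17 = -605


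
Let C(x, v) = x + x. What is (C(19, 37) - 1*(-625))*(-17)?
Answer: -11271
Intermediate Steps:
C(x, v) = 2*x
(C(19, 37) - 1*(-625))*(-17) = (2*19 - 1*(-625))*(-17) = (38 + 625)*(-17) = 663*(-17) = -11271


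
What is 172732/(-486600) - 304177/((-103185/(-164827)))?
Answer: -406607980149547/836830350 ≈ -4.8589e+5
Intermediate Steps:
172732/(-486600) - 304177/((-103185/(-164827))) = 172732*(-1/486600) - 304177/((-103185*(-1/164827))) = -43183/121650 - 304177/103185/164827 = -43183/121650 - 304177*164827/103185 = -43183/121650 - 50136582379/103185 = -406607980149547/836830350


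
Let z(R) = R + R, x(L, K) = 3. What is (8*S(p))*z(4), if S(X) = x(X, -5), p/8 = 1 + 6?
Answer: 192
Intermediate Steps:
z(R) = 2*R
p = 56 (p = 8*(1 + 6) = 8*7 = 56)
S(X) = 3
(8*S(p))*z(4) = (8*3)*(2*4) = 24*8 = 192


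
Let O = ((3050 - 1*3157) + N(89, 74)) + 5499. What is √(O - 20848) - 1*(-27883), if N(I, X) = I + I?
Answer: 27883 + I*√15278 ≈ 27883.0 + 123.6*I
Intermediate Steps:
N(I, X) = 2*I
O = 5570 (O = ((3050 - 1*3157) + 2*89) + 5499 = ((3050 - 3157) + 178) + 5499 = (-107 + 178) + 5499 = 71 + 5499 = 5570)
√(O - 20848) - 1*(-27883) = √(5570 - 20848) - 1*(-27883) = √(-15278) + 27883 = I*√15278 + 27883 = 27883 + I*√15278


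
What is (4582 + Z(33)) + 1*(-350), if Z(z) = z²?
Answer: 5321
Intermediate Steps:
(4582 + Z(33)) + 1*(-350) = (4582 + 33²) + 1*(-350) = (4582 + 1089) - 350 = 5671 - 350 = 5321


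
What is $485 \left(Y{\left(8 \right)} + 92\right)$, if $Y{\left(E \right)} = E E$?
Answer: $75660$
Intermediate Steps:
$Y{\left(E \right)} = E^{2}$
$485 \left(Y{\left(8 \right)} + 92\right) = 485 \left(8^{2} + 92\right) = 485 \left(64 + 92\right) = 485 \cdot 156 = 75660$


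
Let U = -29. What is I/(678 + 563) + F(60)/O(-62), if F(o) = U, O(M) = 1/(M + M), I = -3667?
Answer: 4458969/1241 ≈ 3593.0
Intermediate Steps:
O(M) = 1/(2*M)
F(o) = -29
I/(678 + 563) + F(60)/O(-62) = -3667/(678 + 563) - 29/((1/2)/(-62)) = -3667/1241 - 29/((1/2)*(-1/62)) = -3667*1/1241 - 29/(-1/124) = -3667/1241 - 29*(-124) = -3667/1241 + 3596 = 4458969/1241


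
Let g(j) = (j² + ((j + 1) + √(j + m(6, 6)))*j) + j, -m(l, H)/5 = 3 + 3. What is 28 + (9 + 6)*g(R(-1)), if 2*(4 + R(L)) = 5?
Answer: 101/2 - 135*I*√14/4 ≈ 50.5 - 126.28*I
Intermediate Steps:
R(L) = -3/2 (R(L) = -4 + (½)*5 = -4 + 5/2 = -3/2)
m(l, H) = -30 (m(l, H) = -5*(3 + 3) = -5*6 = -30)
g(j) = j + j² + j*(1 + j + √(-30 + j)) (g(j) = (j² + ((j + 1) + √(j - 30))*j) + j = (j² + ((1 + j) + √(-30 + j))*j) + j = (j² + (1 + j + √(-30 + j))*j) + j = (j² + j*(1 + j + √(-30 + j))) + j = j + j² + j*(1 + j + √(-30 + j)))
28 + (9 + 6)*g(R(-1)) = 28 + (9 + 6)*(-3*(2 + √(-30 - 3/2) + 2*(-3/2))/2) = 28 + 15*(-3*(2 + √(-63/2) - 3)/2) = 28 + 15*(-3*(2 + 3*I*√14/2 - 3)/2) = 28 + 15*(-3*(-1 + 3*I*√14/2)/2) = 28 + 15*(3/2 - 9*I*√14/4) = 28 + (45/2 - 135*I*√14/4) = 101/2 - 135*I*√14/4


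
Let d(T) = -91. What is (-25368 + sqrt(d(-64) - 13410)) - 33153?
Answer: -58521 + I*sqrt(13501) ≈ -58521.0 + 116.19*I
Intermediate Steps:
(-25368 + sqrt(d(-64) - 13410)) - 33153 = (-25368 + sqrt(-91 - 13410)) - 33153 = (-25368 + sqrt(-13501)) - 33153 = (-25368 + I*sqrt(13501)) - 33153 = -58521 + I*sqrt(13501)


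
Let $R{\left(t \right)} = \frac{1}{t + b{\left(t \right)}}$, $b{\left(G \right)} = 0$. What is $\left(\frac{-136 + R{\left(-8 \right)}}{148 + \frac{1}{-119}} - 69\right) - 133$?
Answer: $- \frac{2598997}{12808} \approx -202.92$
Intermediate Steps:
$R{\left(t \right)} = \frac{1}{t}$ ($R{\left(t \right)} = \frac{1}{t + 0} = \frac{1}{t}$)
$\left(\frac{-136 + R{\left(-8 \right)}}{148 + \frac{1}{-119}} - 69\right) - 133 = \left(\frac{-136 + \frac{1}{-8}}{148 + \frac{1}{-119}} - 69\right) - 133 = \left(\frac{-136 - \frac{1}{8}}{148 - \frac{1}{119}} - 69\right) - 133 = \left(- \frac{1089}{8 \cdot \frac{17611}{119}} - 69\right) - 133 = \left(\left(- \frac{1089}{8}\right) \frac{119}{17611} - 69\right) - 133 = \left(- \frac{11781}{12808} - 69\right) - 133 = - \frac{895533}{12808} - 133 = - \frac{2598997}{12808}$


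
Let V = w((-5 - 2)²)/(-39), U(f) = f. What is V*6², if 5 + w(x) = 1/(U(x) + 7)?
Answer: 837/182 ≈ 4.5989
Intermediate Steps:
w(x) = -5 + 1/(7 + x) (w(x) = -5 + 1/(x + 7) = -5 + 1/(7 + x))
V = 93/728 (V = ((-34 - 5*(-5 - 2)²)/(7 + (-5 - 2)²))/(-39) = ((-34 - 5*(-7)²)/(7 + (-7)²))*(-1/39) = ((-34 - 5*49)/(7 + 49))*(-1/39) = ((-34 - 245)/56)*(-1/39) = ((1/56)*(-279))*(-1/39) = -279/56*(-1/39) = 93/728 ≈ 0.12775)
V*6² = (93/728)*6² = (93/728)*36 = 837/182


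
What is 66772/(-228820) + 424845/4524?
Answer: 8075913031/86265140 ≈ 93.617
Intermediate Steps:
66772/(-228820) + 424845/4524 = 66772*(-1/228820) + 424845*(1/4524) = -16693/57205 + 141615/1508 = 8075913031/86265140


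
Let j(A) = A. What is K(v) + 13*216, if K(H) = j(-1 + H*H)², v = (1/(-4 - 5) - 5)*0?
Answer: 2809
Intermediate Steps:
v = 0 (v = (1/(-9) - 5)*0 = (-⅑ - 5)*0 = -46/9*0 = 0)
K(H) = (-1 + H²)² (K(H) = (-1 + H*H)² = (-1 + H²)²)
K(v) + 13*216 = (-1 + 0²)² + 13*216 = (-1 + 0)² + 2808 = (-1)² + 2808 = 1 + 2808 = 2809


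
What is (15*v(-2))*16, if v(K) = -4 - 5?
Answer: -2160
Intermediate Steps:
v(K) = -9
(15*v(-2))*16 = (15*(-9))*16 = -135*16 = -2160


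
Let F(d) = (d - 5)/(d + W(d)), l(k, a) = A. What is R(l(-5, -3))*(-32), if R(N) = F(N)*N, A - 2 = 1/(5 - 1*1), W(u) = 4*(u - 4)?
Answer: -792/19 ≈ -41.684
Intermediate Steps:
W(u) = -16 + 4*u (W(u) = 4*(-4 + u) = -16 + 4*u)
A = 9/4 (A = 2 + 1/(5 - 1*1) = 2 + 1/(5 - 1) = 2 + 1/4 = 9/4 ≈ 2.2500)
l(k, a) = 9/4
F(d) = (-5 + d)/(-16 + 5*d) (F(d) = (d - 5)/(d + (-16 + 4*d)) = (-5 + d)/(-16 + 5*d))
R(N) = N*(-5 + N)/(-16 + 5*N) (R(N) = ((-5 + N)/(-16 + 5*N))*N = N*(-5 + N)/(-16 + 5*N))
R(l(-5, -3))*(-32) = (9*(-5 + 9/4)/(4*(-16 + 5*(9/4))))*(-32) = ((9/4)*(-11/4)/(-16 + 45/4))*(-32) = ((9/4)*(-11/4)/(-19/4))*(-32) = ((9/4)*(-4/19)*(-11/4))*(-32) = (99/76)*(-32) = -792/19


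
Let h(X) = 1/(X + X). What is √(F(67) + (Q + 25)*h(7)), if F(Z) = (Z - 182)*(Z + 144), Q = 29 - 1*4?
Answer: 3*I*√132090/7 ≈ 155.76*I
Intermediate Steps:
h(X) = 1/(2*X)
Q = 25 (Q = 29 - 4 = 25)
F(Z) = (-182 + Z)*(144 + Z)
√(F(67) + (Q + 25)*h(7)) = √((-26208 + 67² - 38*67) + (25 + 25)*((½)/7)) = √((-26208 + 4489 - 2546) + 50*((½)*(⅐))) = √(-24265 + 50*(1/14)) = √(-24265 + 25/7) = √(-169830/7) = 3*I*√132090/7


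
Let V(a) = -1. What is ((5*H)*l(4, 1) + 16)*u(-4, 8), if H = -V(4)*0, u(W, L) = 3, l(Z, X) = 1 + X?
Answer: 48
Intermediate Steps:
H = 0 (H = -1*(-1)*0 = 1*0 = 0)
((5*H)*l(4, 1) + 16)*u(-4, 8) = ((5*0)*(1 + 1) + 16)*3 = (0*2 + 16)*3 = (0 + 16)*3 = 16*3 = 48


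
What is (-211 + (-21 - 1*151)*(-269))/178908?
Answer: 46057/178908 ≈ 0.25743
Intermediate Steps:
(-211 + (-21 - 1*151)*(-269))/178908 = (-211 + (-21 - 151)*(-269))*(1/178908) = (-211 - 172*(-269))*(1/178908) = (-211 + 46268)*(1/178908) = 46057*(1/178908) = 46057/178908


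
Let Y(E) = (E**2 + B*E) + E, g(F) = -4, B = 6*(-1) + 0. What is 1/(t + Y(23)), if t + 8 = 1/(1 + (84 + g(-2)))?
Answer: 81/32887 ≈ 0.0024630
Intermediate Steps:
B = -6 (B = -6 + 0 = -6)
Y(E) = E**2 - 5*E (Y(E) = (E**2 - 6*E) + E = E**2 - 5*E)
t = -647/81 (t = -8 + 1/(1 + (84 - 4)) = -8 + 1/(1 + 80) = -8 + 1/81 = -647/81 ≈ -7.9877)
1/(t + Y(23)) = 1/(-647/81 + 23*(-5 + 23)) = 1/(-647/81 + 23*18) = 1/(-647/81 + 414) = 1/(32887/81) = 81/32887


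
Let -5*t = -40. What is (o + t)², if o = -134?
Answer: 15876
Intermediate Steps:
t = 8 (t = -⅕*(-40) = 8)
(o + t)² = (-134 + 8)² = (-126)² = 15876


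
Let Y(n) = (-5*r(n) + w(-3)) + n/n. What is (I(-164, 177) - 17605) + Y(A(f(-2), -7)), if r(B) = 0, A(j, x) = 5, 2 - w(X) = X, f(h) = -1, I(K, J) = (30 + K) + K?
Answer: -17897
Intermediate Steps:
I(K, J) = 30 + 2*K
w(X) = 2 - X
Y(n) = 6 (Y(n) = (-5*0 + (2 - 1*(-3))) + n/n = (0 + (2 + 3)) + 1 = (0 + 5) + 1 = 5 + 1 = 6)
(I(-164, 177) - 17605) + Y(A(f(-2), -7)) = ((30 + 2*(-164)) - 17605) + 6 = ((30 - 328) - 17605) + 6 = (-298 - 17605) + 6 = -17903 + 6 = -17897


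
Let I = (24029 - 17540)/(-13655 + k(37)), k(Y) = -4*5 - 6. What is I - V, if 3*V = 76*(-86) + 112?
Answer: 87867277/41043 ≈ 2140.9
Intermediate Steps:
k(Y) = -26 (k(Y) = -20 - 6 = -26)
V = -6424/3 (V = (76*(-86) + 112)/3 = (-6536 + 112)/3 = (⅓)*(-6424) = -6424/3 ≈ -2141.3)
I = -6489/13681 (I = (24029 - 17540)/(-13655 - 26) = 6489/(-13681) = 6489*(-1/13681) = -6489/13681 ≈ -0.47431)
I - V = -6489/13681 - 1*(-6424/3) = -6489/13681 + 6424/3 = 87867277/41043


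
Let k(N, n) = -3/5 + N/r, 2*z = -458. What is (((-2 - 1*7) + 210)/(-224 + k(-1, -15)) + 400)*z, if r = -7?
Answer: -717998585/7856 ≈ -91395.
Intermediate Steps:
z = -229 (z = (½)*(-458) = -229)
k(N, n) = -⅗ - N/7 (k(N, n) = -3/5 + N/(-7) = -3*⅕ + N*(-⅐) = -⅗ - N/7)
(((-2 - 1*7) + 210)/(-224 + k(-1, -15)) + 400)*z = (((-2 - 1*7) + 210)/(-224 + (-⅗ - ⅐*(-1))) + 400)*(-229) = (((-2 - 7) + 210)/(-224 + (-⅗ + ⅐)) + 400)*(-229) = ((-9 + 210)/(-224 - 16/35) + 400)*(-229) = (201/(-7856/35) + 400)*(-229) = (201*(-35/7856) + 400)*(-229) = (-7035/7856 + 400)*(-229) = (3135365/7856)*(-229) = -717998585/7856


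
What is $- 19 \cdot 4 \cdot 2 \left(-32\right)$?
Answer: $4864$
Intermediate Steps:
$- 19 \cdot 4 \cdot 2 \left(-32\right) = \left(-19\right) 8 \left(-32\right) = \left(-152\right) \left(-32\right) = 4864$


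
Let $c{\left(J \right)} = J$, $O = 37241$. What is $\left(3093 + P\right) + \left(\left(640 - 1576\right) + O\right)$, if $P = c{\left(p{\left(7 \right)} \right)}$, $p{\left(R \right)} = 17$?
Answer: $39415$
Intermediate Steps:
$P = 17$
$\left(3093 + P\right) + \left(\left(640 - 1576\right) + O\right) = \left(3093 + 17\right) + \left(\left(640 - 1576\right) + 37241\right) = 3110 + \left(-936 + 37241\right) = 3110 + 36305 = 39415$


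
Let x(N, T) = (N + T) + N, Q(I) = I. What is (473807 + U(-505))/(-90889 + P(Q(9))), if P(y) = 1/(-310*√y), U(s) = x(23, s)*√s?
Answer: -25920030/4972163 + 25110*I*√505/4972163 ≈ -5.213 + 0.11349*I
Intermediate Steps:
x(N, T) = T + 2*N
U(s) = √s*(46 + s) (U(s) = (s + 2*23)*√s = (s + 46)*√s = (46 + s)*√s = √s*(46 + s))
P(y) = -1/(310*√y)
(473807 + U(-505))/(-90889 + P(Q(9))) = (473807 + √(-505)*(46 - 505))/(-90889 - 1/(310*√9)) = (473807 + (I*√505)*(-459))/(-90889 - 1/310*⅓) = (473807 - 459*I*√505)/(-90889 - 1/930) = (473807 - 459*I*√505)/(-84526771/930) = (473807 - 459*I*√505)*(-930/84526771) = -25920030/4972163 + 25110*I*√505/4972163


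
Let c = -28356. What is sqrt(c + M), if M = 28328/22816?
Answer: I*sqrt(57658720723)/1426 ≈ 168.39*I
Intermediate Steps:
M = 3541/2852 (M = 28328*(1/22816) = 3541/2852 ≈ 1.2416)
sqrt(c + M) = sqrt(-28356 + 3541/2852) = sqrt(-80867771/2852) = I*sqrt(57658720723)/1426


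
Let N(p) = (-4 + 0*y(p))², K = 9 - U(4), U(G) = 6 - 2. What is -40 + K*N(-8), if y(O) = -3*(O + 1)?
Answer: 40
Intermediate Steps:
U(G) = 4
K = 5 (K = 9 - 1*4 = 9 - 4 = 5)
y(O) = -3 - 3*O (y(O) = -3*(1 + O) = -3 - 3*O)
N(p) = 16 (N(p) = (-4 + 0*(-3 - 3*p))² = (-4 + 0)² = (-4)² = 16)
-40 + K*N(-8) = -40 + 5*16 = -40 + 80 = 40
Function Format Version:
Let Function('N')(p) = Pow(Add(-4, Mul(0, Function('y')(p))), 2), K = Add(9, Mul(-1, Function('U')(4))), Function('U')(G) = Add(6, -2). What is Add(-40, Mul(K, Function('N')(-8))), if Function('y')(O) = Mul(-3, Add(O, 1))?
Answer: 40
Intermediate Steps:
Function('U')(G) = 4
K = 5 (K = Add(9, Mul(-1, 4)) = Add(9, -4) = 5)
Function('y')(O) = Add(-3, Mul(-3, O)) (Function('y')(O) = Mul(-3, Add(1, O)) = Add(-3, Mul(-3, O)))
Function('N')(p) = 16 (Function('N')(p) = Pow(Add(-4, Mul(0, Add(-3, Mul(-3, p)))), 2) = Pow(Add(-4, 0), 2) = Pow(-4, 2) = 16)
Add(-40, Mul(K, Function('N')(-8))) = Add(-40, Mul(5, 16)) = Add(-40, 80) = 40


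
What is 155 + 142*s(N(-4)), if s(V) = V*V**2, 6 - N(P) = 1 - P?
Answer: 297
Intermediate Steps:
N(P) = 5 + P (N(P) = 6 - (1 - P) = 6 + (-1 + P) = 5 + P)
s(V) = V**3
155 + 142*s(N(-4)) = 155 + 142*(5 - 4)**3 = 155 + 142*1**3 = 155 + 142*1 = 155 + 142 = 297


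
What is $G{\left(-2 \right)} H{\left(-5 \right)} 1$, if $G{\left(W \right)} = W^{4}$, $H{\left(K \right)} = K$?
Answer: $-80$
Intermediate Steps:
$G{\left(-2 \right)} H{\left(-5 \right)} 1 = \left(-2\right)^{4} \left(-5\right) 1 = 16 \left(-5\right) 1 = \left(-80\right) 1 = -80$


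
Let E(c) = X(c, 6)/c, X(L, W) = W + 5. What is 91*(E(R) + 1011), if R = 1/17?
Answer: 109018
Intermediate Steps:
R = 1/17 (R = 1*(1/17) = 1/17 ≈ 0.058824)
X(L, W) = 5 + W
E(c) = 11/c (E(c) = (5 + 6)/c = 11/c)
91*(E(R) + 1011) = 91*(11/(1/17) + 1011) = 91*(11*17 + 1011) = 91*(187 + 1011) = 91*1198 = 109018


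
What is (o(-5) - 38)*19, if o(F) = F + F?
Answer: -912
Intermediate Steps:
o(F) = 2*F
(o(-5) - 38)*19 = (2*(-5) - 38)*19 = (-10 - 38)*19 = -48*19 = -912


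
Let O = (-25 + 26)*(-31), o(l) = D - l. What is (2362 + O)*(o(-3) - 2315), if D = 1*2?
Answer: -5384610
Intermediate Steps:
D = 2
o(l) = 2 - l
O = -31 (O = 1*(-31) = -31)
(2362 + O)*(o(-3) - 2315) = (2362 - 31)*((2 - 1*(-3)) - 2315) = 2331*((2 + 3) - 2315) = 2331*(5 - 2315) = 2331*(-2310) = -5384610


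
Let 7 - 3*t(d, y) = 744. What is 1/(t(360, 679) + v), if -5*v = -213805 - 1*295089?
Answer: 15/1522997 ≈ 9.8490e-6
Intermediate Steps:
t(d, y) = -737/3 (t(d, y) = 7/3 - ⅓*744 = 7/3 - 248 = -737/3)
v = 508894/5 (v = -(-213805 - 1*295089)/5 = -(-213805 - 295089)/5 = -⅕*(-508894) = 508894/5 ≈ 1.0178e+5)
1/(t(360, 679) + v) = 1/(-737/3 + 508894/5) = 1/(1522997/15) = 15/1522997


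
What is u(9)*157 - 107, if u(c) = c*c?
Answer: 12610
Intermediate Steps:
u(c) = c**2
u(9)*157 - 107 = 9**2*157 - 107 = 81*157 - 107 = 12717 - 107 = 12610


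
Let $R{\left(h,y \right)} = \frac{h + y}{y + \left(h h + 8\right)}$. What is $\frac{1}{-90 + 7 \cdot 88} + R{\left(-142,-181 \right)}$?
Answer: $- \frac{149907}{10515266} \approx -0.014256$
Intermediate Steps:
$R{\left(h,y \right)} = \frac{h + y}{8 + y + h^{2}}$ ($R{\left(h,y \right)} = \frac{h + y}{y + \left(h^{2} + 8\right)} = \frac{h + y}{y + \left(8 + h^{2}\right)} = \frac{h + y}{8 + y + h^{2}}$)
$\frac{1}{-90 + 7 \cdot 88} + R{\left(-142,-181 \right)} = \frac{1}{-90 + 7 \cdot 88} + \frac{-142 - 181}{8 - 181 + \left(-142\right)^{2}} = \frac{1}{-90 + 616} + \frac{1}{8 - 181 + 20164} \left(-323\right) = \frac{1}{526} + \frac{1}{19991} \left(-323\right) = \frac{1}{526} - \frac{323}{19991} = - \frac{149907}{10515266}$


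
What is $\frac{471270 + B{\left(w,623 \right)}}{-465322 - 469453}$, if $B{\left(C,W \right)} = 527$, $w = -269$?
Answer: $- \frac{471797}{934775} \approx -0.50472$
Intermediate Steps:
$\frac{471270 + B{\left(w,623 \right)}}{-465322 - 469453} = \frac{471270 + 527}{-465322 - 469453} = \frac{471797}{-934775} = 471797 \left(- \frac{1}{934775}\right) = - \frac{471797}{934775}$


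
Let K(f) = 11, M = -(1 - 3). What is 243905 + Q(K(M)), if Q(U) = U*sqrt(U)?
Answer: 243905 + 11*sqrt(11) ≈ 2.4394e+5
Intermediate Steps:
M = 2 (M = -1*(-2) = 2)
Q(U) = U**(3/2)
243905 + Q(K(M)) = 243905 + 11**(3/2) = 243905 + 11*sqrt(11)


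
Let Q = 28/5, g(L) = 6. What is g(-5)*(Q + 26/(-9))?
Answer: 244/15 ≈ 16.267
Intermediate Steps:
Q = 28/5 (Q = 28*(⅕) = 28/5 ≈ 5.6000)
g(-5)*(Q + 26/(-9)) = 6*(28/5 + 26/(-9)) = 6*(28/5 + 26*(-⅑)) = 6*(28/5 - 26/9) = 6*(122/45) = 244/15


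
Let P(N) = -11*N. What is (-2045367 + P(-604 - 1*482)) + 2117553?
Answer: 84132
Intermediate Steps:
(-2045367 + P(-604 - 1*482)) + 2117553 = (-2045367 - 11*(-604 - 1*482)) + 2117553 = (-2045367 - 11*(-604 - 482)) + 2117553 = (-2045367 - 11*(-1086)) + 2117553 = (-2045367 + 11946) + 2117553 = -2033421 + 2117553 = 84132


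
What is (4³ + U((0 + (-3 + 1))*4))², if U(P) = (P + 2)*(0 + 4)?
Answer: 1600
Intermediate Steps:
U(P) = 8 + 4*P (U(P) = (2 + P)*4 = 8 + 4*P)
(4³ + U((0 + (-3 + 1))*4))² = (4³ + (8 + 4*((0 + (-3 + 1))*4)))² = (64 + (8 + 4*((0 - 2)*4)))² = (64 + (8 + 4*(-2*4)))² = (64 + (8 + 4*(-8)))² = (64 + (8 - 32))² = (64 - 24)² = 40² = 1600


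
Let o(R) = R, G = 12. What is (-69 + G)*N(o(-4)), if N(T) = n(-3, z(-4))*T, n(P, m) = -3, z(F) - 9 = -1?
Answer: -684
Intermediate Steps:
z(F) = 8 (z(F) = 9 - 1 = 8)
N(T) = -3*T
(-69 + G)*N(o(-4)) = (-69 + 12)*(-3*(-4)) = -57*12 = -684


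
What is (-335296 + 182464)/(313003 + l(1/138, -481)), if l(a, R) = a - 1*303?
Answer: -21090816/43152601 ≈ -0.48875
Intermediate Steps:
l(a, R) = -303 + a (l(a, R) = a - 303 = -303 + a)
(-335296 + 182464)/(313003 + l(1/138, -481)) = (-335296 + 182464)/(313003 + (-303 + 1/138)) = -152832/(313003 + (-303 + 1/138)) = -152832/(313003 - 41813/138) = -152832/43152601/138 = -152832*138/43152601 = -21090816/43152601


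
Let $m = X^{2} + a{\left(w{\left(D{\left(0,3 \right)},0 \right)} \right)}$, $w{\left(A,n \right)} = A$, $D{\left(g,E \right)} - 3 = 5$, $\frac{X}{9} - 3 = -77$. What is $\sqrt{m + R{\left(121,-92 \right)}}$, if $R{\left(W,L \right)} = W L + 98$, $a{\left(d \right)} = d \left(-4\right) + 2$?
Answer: $2 \sqrt{108123} \approx 657.64$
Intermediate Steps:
$X = -666$ ($X = 27 + 9 \left(-77\right) = 27 - 693 = -666$)
$D{\left(g,E \right)} = 8$ ($D{\left(g,E \right)} = 3 + 5 = 8$)
$a{\left(d \right)} = 2 - 4 d$ ($a{\left(d \right)} = - 4 d + 2 = 2 - 4 d$)
$R{\left(W,L \right)} = 98 + L W$ ($R{\left(W,L \right)} = L W + 98 = 98 + L W$)
$m = 443526$ ($m = \left(-666\right)^{2} + \left(2 - 32\right) = 443556 + \left(2 - 32\right) = 443556 - 30 = 443526$)
$\sqrt{m + R{\left(121,-92 \right)}} = \sqrt{443526 + \left(98 - 11132\right)} = \sqrt{443526 - 11034} = \sqrt{432492} = 2 \sqrt{108123}$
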